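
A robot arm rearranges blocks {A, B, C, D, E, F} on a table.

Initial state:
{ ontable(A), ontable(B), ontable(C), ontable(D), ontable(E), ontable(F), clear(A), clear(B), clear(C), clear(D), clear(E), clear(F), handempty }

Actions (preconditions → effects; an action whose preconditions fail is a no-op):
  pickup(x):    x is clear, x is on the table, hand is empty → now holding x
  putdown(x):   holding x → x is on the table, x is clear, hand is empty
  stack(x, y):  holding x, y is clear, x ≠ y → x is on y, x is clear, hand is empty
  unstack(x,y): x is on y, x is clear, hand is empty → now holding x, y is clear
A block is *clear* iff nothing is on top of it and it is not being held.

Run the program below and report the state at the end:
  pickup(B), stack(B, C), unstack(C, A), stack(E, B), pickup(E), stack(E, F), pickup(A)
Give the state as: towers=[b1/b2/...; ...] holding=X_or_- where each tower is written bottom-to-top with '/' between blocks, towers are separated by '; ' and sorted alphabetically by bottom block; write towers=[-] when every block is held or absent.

step 1 (pickup(B)): towers=[A; C; D; E; F] holding=B
step 2 (stack(B, C)): towers=[A; C/B; D; E; F] holding=-
step 3 (unstack(C, A)) [no-op]: towers=[A; C/B; D; E; F] holding=-
step 4 (stack(E, B)) [no-op]: towers=[A; C/B; D; E; F] holding=-
step 5 (pickup(E)): towers=[A; C/B; D; F] holding=E
step 6 (stack(E, F)): towers=[A; C/B; D; F/E] holding=-
step 7 (pickup(A)): towers=[C/B; D; F/E] holding=A

towers=[C/B; D; F/E] holding=A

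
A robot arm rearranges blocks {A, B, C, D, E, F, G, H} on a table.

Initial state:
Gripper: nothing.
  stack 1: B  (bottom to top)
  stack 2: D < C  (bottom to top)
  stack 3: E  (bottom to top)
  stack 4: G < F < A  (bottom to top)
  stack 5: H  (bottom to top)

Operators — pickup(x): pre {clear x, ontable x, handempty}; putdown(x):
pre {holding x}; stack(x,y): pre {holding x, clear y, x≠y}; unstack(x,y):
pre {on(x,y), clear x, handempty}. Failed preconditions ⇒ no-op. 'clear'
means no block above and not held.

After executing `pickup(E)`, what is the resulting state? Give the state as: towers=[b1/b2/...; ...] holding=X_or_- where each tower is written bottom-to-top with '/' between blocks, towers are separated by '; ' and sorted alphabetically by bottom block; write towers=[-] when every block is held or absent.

before: towers=[B; D/C; E; G/F/A; H] holding=-
pre[pickup(E)]: clear(E) yes, ontable(E) yes, handempty yes
all met → apply pickup(E)
after:  towers=[B; D/C; G/F/A; H] holding=E

towers=[B; D/C; G/F/A; H] holding=E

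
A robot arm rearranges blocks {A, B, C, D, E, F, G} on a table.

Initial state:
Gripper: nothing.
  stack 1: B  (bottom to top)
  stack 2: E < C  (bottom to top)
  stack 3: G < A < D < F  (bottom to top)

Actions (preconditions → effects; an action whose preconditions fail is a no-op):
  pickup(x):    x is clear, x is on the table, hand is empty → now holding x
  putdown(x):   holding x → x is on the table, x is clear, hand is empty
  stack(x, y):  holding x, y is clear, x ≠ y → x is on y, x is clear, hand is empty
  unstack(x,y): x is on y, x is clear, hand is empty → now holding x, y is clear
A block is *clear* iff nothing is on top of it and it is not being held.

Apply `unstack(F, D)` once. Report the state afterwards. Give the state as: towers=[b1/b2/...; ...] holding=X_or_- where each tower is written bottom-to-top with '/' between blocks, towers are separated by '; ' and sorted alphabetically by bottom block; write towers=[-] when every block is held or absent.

towers=[B; E/C; G/A/D] holding=F

before: towers=[B; E/C; G/A/D/F] holding=-
pre[unstack(F, D)]: on(F,D) yes, clear(F) yes, handempty yes
all met → apply unstack(F, D)
after:  towers=[B; E/C; G/A/D] holding=F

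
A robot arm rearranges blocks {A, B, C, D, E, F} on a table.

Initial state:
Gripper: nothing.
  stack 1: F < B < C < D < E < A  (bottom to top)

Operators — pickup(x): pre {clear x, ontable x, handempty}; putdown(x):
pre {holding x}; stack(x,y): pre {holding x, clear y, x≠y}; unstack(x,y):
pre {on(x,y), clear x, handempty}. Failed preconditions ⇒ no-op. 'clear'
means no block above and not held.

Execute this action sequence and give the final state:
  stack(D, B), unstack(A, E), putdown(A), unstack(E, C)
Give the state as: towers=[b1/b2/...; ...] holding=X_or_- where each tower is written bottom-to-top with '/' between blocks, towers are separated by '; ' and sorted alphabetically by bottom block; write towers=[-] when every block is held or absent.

towers=[A; F/B/C/D/E] holding=-

step 1 (stack(D, B)) [no-op]: towers=[F/B/C/D/E/A] holding=-
step 2 (unstack(A, E)): towers=[F/B/C/D/E] holding=A
step 3 (putdown(A)): towers=[A; F/B/C/D/E] holding=-
step 4 (unstack(E, C)) [no-op]: towers=[A; F/B/C/D/E] holding=-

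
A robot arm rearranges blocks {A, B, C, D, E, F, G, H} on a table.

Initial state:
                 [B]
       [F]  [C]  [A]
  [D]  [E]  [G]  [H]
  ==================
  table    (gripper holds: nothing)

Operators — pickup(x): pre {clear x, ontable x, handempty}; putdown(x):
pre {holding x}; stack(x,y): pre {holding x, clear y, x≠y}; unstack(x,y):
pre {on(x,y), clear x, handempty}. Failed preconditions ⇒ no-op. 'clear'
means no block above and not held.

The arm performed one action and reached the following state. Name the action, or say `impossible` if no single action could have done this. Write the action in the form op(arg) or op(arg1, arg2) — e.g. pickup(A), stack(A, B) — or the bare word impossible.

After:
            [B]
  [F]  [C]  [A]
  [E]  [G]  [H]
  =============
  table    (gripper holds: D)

target: towers=[E/F; G/C; H/A/B] holding=D
     unstack(B, A) → towers=[D; E/F; G/C; H/A] holding=B
     unstack(F, E) → towers=[D; E; G/C; H/A/B] holding=F
         pickup(D) → towers=[E/F; G/C; H/A/B] holding=D  ← match
     unstack(C, G) → towers=[D; E/F; G; H/A/B] holding=C

pickup(D)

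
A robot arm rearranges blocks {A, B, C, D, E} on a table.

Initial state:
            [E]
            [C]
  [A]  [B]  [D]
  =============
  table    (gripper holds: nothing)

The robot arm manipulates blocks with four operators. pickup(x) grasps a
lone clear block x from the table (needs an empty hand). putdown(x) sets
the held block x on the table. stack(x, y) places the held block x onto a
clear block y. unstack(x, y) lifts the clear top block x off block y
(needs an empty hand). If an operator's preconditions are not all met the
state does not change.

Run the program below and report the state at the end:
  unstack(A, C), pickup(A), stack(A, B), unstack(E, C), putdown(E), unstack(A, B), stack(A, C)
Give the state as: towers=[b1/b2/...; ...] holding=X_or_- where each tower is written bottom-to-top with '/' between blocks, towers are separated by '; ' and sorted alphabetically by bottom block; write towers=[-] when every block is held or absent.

step 1 (unstack(A, C)) [no-op]: towers=[A; B; D/C/E] holding=-
step 2 (pickup(A)): towers=[B; D/C/E] holding=A
step 3 (stack(A, B)): towers=[B/A; D/C/E] holding=-
step 4 (unstack(E, C)): towers=[B/A; D/C] holding=E
step 5 (putdown(E)): towers=[B/A; D/C; E] holding=-
step 6 (unstack(A, B)): towers=[B; D/C; E] holding=A
step 7 (stack(A, C)): towers=[B; D/C/A; E] holding=-

towers=[B; D/C/A; E] holding=-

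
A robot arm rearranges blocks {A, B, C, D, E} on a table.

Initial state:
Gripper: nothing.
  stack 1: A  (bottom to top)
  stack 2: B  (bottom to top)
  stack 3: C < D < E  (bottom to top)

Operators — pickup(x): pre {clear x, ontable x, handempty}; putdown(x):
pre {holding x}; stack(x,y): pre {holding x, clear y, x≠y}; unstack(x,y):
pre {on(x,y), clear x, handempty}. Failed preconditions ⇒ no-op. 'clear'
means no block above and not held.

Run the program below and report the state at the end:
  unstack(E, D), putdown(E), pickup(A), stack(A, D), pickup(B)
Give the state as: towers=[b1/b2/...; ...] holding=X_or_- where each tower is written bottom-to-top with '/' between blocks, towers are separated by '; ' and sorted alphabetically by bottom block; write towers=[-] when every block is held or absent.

step 1 (unstack(E, D)): towers=[A; B; C/D] holding=E
step 2 (putdown(E)): towers=[A; B; C/D; E] holding=-
step 3 (pickup(A)): towers=[B; C/D; E] holding=A
step 4 (stack(A, D)): towers=[B; C/D/A; E] holding=-
step 5 (pickup(B)): towers=[C/D/A; E] holding=B

towers=[C/D/A; E] holding=B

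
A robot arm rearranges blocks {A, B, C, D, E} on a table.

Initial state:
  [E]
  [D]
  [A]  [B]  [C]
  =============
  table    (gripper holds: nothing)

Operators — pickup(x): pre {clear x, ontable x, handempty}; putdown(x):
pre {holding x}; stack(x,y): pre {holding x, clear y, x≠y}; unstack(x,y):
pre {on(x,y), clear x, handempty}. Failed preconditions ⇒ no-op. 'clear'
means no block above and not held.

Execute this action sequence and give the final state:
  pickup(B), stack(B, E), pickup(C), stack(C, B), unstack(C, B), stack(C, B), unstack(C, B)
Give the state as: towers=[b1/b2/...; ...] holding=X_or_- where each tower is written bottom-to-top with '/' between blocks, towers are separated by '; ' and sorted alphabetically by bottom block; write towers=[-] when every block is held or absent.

towers=[A/D/E/B] holding=C

step 1 (pickup(B)): towers=[A/D/E; C] holding=B
step 2 (stack(B, E)): towers=[A/D/E/B; C] holding=-
step 3 (pickup(C)): towers=[A/D/E/B] holding=C
step 4 (stack(C, B)): towers=[A/D/E/B/C] holding=-
step 5 (unstack(C, B)): towers=[A/D/E/B] holding=C
step 6 (stack(C, B)): towers=[A/D/E/B/C] holding=-
step 7 (unstack(C, B)): towers=[A/D/E/B] holding=C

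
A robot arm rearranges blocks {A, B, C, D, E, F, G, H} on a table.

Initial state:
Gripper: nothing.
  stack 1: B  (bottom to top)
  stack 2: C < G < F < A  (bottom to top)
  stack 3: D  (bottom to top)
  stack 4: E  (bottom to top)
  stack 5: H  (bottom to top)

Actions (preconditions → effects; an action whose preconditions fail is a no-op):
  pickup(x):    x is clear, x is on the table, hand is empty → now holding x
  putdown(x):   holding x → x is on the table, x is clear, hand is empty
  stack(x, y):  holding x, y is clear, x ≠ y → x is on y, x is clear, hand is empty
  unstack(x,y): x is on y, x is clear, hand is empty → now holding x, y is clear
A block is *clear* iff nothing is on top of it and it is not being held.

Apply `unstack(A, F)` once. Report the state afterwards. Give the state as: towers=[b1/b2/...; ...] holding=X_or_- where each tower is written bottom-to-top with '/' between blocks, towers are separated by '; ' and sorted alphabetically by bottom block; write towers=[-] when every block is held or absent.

towers=[B; C/G/F; D; E; H] holding=A

before: towers=[B; C/G/F/A; D; E; H] holding=-
pre[unstack(A, F)]: on(A,F) ok, clear(A) ok, handempty ok
all met → apply unstack(A, F)
after:  towers=[B; C/G/F; D; E; H] holding=A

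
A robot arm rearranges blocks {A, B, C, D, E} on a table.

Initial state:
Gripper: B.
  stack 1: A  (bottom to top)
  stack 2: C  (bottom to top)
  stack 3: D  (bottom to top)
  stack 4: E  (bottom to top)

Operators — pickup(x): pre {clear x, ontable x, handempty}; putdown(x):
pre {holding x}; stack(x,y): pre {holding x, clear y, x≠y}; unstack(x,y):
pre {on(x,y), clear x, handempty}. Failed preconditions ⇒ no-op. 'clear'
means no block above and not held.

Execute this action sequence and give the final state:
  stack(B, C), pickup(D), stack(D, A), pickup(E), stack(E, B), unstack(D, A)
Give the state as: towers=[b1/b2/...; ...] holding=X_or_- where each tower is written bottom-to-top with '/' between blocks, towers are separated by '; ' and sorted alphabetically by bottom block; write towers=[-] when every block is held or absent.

step 1 (stack(B, C)): towers=[A; C/B; D; E] holding=-
step 2 (pickup(D)): towers=[A; C/B; E] holding=D
step 3 (stack(D, A)): towers=[A/D; C/B; E] holding=-
step 4 (pickup(E)): towers=[A/D; C/B] holding=E
step 5 (stack(E, B)): towers=[A/D; C/B/E] holding=-
step 6 (unstack(D, A)): towers=[A; C/B/E] holding=D

towers=[A; C/B/E] holding=D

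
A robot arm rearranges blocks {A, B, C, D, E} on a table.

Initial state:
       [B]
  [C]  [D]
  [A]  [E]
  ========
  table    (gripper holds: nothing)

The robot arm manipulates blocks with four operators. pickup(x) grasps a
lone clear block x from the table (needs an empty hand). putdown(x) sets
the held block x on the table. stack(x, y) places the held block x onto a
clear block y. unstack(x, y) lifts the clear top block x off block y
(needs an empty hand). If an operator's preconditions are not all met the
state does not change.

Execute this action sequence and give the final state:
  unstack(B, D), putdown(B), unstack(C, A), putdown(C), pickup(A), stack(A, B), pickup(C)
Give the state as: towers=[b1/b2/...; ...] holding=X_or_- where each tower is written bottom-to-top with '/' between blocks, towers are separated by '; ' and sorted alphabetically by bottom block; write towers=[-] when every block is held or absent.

towers=[B/A; E/D] holding=C

step 1 (unstack(B, D)): towers=[A/C; E/D] holding=B
step 2 (putdown(B)): towers=[A/C; B; E/D] holding=-
step 3 (unstack(C, A)): towers=[A; B; E/D] holding=C
step 4 (putdown(C)): towers=[A; B; C; E/D] holding=-
step 5 (pickup(A)): towers=[B; C; E/D] holding=A
step 6 (stack(A, B)): towers=[B/A; C; E/D] holding=-
step 7 (pickup(C)): towers=[B/A; E/D] holding=C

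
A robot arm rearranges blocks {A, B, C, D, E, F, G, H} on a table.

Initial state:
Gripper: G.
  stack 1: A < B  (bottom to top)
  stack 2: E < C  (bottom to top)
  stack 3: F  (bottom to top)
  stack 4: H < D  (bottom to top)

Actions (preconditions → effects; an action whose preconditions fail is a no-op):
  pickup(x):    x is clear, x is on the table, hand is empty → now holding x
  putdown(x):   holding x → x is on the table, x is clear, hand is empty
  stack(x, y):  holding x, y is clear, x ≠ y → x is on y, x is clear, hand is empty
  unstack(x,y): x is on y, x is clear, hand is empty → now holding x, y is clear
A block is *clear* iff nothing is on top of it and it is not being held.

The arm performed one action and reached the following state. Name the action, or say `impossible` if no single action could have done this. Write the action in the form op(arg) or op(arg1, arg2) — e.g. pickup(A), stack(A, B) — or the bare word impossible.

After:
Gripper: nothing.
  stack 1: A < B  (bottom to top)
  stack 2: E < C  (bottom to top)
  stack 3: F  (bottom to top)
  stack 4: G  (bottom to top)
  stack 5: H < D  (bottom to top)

putdown(G)

target: towers=[A/B; E/C; F; G; H/D] holding=-
        putdown(G) → towers=[A/B; E/C; F; G; H/D] holding=-  ← match
       stack(G, B) → towers=[A/B/G; E/C; F; H/D] holding=-
       stack(G, F) → towers=[A/B; E/C; F/G; H/D] holding=-
       stack(G, D) → towers=[A/B; E/C; F; H/D/G] holding=-
       stack(G, C) → towers=[A/B; E/C/G; F; H/D] holding=-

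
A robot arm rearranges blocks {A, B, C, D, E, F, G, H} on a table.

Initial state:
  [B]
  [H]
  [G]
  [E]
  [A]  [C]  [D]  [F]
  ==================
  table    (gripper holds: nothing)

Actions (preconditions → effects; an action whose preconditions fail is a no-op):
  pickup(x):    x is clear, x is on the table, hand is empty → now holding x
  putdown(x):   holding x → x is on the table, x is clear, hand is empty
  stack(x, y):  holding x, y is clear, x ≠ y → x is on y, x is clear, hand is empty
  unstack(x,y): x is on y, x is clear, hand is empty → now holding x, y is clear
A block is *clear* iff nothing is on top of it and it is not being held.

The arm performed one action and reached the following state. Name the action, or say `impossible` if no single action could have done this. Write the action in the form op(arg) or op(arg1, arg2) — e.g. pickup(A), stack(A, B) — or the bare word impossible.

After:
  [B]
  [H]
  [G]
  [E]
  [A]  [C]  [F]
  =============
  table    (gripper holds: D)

pickup(D)

target: towers=[A/E/G/H/B; C; F] holding=D
     unstack(B, H) → towers=[A/E/G/H; C; D; F] holding=B
         pickup(F) → towers=[A/E/G/H/B; C; D] holding=F
         pickup(D) → towers=[A/E/G/H/B; C; F] holding=D  ← match
         pickup(C) → towers=[A/E/G/H/B; D; F] holding=C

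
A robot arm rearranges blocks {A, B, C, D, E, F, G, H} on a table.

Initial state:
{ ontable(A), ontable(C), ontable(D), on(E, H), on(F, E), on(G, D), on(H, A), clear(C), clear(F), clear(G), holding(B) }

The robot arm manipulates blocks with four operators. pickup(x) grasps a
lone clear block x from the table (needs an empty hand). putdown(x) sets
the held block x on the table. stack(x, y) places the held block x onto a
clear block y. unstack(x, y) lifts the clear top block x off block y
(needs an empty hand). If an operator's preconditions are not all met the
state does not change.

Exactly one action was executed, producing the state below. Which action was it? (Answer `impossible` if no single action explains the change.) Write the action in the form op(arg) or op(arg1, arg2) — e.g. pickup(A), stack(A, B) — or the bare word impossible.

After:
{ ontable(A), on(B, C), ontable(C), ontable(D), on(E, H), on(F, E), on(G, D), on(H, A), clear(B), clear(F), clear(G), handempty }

stack(B, C)

target: towers=[A/H/E/F; C/B; D/G] holding=-
        putdown(B) → towers=[A/H/E/F; B; C; D/G] holding=-
       stack(B, G) → towers=[A/H/E/F; C; D/G/B] holding=-
       stack(B, F) → towers=[A/H/E/F/B; C; D/G] holding=-
       stack(B, C) → towers=[A/H/E/F; C/B; D/G] holding=-  ← match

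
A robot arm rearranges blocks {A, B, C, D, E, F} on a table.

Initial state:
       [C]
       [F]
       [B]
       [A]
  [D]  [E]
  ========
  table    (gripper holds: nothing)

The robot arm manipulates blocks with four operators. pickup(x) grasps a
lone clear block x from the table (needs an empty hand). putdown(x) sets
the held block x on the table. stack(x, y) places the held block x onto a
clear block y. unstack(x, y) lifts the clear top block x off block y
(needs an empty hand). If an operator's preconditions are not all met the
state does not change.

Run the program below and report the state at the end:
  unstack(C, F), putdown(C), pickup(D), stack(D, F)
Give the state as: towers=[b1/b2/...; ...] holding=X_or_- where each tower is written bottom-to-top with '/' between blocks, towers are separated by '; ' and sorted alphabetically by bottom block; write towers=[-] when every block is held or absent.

step 1 (unstack(C, F)): towers=[D; E/A/B/F] holding=C
step 2 (putdown(C)): towers=[C; D; E/A/B/F] holding=-
step 3 (pickup(D)): towers=[C; E/A/B/F] holding=D
step 4 (stack(D, F)): towers=[C; E/A/B/F/D] holding=-

towers=[C; E/A/B/F/D] holding=-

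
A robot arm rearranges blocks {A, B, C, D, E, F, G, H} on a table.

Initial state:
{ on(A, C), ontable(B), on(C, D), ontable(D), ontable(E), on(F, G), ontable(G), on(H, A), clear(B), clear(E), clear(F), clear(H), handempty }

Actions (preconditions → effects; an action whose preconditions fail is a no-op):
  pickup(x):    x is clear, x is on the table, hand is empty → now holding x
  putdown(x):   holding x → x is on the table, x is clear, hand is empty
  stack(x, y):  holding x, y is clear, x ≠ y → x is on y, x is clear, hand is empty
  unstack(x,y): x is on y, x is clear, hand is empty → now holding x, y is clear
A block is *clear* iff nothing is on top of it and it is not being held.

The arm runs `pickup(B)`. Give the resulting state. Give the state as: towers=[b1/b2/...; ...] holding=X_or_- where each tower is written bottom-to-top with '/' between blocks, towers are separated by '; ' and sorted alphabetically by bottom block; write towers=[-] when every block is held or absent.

before: towers=[B; D/C/A/H; E; G/F] holding=-
pre[pickup(B)]: clear(B) ok, ontable(B) ok, handempty ok
all met → apply pickup(B)
after:  towers=[D/C/A/H; E; G/F] holding=B

towers=[D/C/A/H; E; G/F] holding=B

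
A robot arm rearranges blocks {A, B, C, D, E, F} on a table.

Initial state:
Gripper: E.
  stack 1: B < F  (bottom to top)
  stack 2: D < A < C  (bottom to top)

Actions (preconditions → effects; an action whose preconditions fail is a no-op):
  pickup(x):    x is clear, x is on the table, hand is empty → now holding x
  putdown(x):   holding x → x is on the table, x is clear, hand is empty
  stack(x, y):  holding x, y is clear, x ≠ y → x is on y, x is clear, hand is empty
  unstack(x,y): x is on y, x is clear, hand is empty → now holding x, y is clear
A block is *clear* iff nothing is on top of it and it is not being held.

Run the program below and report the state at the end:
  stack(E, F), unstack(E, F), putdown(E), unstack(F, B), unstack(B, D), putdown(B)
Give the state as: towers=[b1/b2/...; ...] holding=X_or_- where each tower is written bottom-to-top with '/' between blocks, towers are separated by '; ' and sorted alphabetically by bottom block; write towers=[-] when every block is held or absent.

step 1 (stack(E, F)): towers=[B/F/E; D/A/C] holding=-
step 2 (unstack(E, F)): towers=[B/F; D/A/C] holding=E
step 3 (putdown(E)): towers=[B/F; D/A/C; E] holding=-
step 4 (unstack(F, B)): towers=[B; D/A/C; E] holding=F
step 5 (unstack(B, D)) [no-op]: towers=[B; D/A/C; E] holding=F
step 6 (putdown(B)) [no-op]: towers=[B; D/A/C; E] holding=F

towers=[B; D/A/C; E] holding=F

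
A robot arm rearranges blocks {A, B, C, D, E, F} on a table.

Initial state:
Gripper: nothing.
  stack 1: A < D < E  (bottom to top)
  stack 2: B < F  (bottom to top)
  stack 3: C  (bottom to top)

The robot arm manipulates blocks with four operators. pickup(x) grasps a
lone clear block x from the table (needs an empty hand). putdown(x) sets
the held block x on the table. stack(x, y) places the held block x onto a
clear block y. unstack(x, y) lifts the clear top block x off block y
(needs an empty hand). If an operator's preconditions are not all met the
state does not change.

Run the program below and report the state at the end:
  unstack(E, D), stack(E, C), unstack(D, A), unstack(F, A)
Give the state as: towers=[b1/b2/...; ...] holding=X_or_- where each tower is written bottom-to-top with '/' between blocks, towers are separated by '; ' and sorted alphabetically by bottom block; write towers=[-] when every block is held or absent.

towers=[A; B/F; C/E] holding=D

step 1 (unstack(E, D)): towers=[A/D; B/F; C] holding=E
step 2 (stack(E, C)): towers=[A/D; B/F; C/E] holding=-
step 3 (unstack(D, A)): towers=[A; B/F; C/E] holding=D
step 4 (unstack(F, A)) [no-op]: towers=[A; B/F; C/E] holding=D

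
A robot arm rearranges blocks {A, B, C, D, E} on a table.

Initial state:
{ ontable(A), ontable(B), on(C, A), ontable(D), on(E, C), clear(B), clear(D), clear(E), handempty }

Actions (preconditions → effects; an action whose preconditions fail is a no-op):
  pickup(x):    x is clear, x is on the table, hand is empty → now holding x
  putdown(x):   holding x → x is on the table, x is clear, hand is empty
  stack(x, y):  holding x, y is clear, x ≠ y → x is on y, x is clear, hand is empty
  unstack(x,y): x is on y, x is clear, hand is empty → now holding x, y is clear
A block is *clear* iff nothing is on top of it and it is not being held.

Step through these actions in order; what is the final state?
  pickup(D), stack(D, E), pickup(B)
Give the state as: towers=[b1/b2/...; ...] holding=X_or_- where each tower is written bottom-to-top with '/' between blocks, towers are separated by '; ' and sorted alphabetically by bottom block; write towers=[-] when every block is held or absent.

towers=[A/C/E/D] holding=B

step 1 (pickup(D)): towers=[A/C/E; B] holding=D
step 2 (stack(D, E)): towers=[A/C/E/D; B] holding=-
step 3 (pickup(B)): towers=[A/C/E/D] holding=B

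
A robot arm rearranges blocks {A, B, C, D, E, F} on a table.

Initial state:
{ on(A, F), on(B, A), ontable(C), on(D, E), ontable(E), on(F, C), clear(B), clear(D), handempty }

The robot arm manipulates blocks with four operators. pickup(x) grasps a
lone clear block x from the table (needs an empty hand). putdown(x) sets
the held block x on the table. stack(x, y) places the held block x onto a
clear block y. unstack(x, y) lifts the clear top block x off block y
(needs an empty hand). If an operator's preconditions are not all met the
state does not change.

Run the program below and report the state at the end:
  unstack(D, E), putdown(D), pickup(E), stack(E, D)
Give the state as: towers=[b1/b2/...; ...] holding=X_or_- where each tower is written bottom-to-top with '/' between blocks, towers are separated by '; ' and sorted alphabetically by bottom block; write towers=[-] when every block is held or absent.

step 1 (unstack(D, E)): towers=[C/F/A/B; E] holding=D
step 2 (putdown(D)): towers=[C/F/A/B; D; E] holding=-
step 3 (pickup(E)): towers=[C/F/A/B; D] holding=E
step 4 (stack(E, D)): towers=[C/F/A/B; D/E] holding=-

towers=[C/F/A/B; D/E] holding=-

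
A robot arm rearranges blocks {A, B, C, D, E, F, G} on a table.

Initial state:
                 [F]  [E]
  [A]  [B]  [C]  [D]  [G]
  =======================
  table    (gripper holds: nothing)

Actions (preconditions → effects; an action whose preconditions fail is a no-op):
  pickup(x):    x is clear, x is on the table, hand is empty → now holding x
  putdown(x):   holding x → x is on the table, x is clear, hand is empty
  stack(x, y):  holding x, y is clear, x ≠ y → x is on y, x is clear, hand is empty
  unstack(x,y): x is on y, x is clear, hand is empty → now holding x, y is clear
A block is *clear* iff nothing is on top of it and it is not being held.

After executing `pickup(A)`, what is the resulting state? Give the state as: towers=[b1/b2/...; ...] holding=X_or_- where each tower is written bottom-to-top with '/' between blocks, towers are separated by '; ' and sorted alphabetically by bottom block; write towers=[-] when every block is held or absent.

towers=[B; C; D/F; G/E] holding=A

before: towers=[A; B; C; D/F; G/E] holding=-
pre[pickup(A)]: clear(A) ok, ontable(A) ok, handempty ok
all met → apply pickup(A)
after:  towers=[B; C; D/F; G/E] holding=A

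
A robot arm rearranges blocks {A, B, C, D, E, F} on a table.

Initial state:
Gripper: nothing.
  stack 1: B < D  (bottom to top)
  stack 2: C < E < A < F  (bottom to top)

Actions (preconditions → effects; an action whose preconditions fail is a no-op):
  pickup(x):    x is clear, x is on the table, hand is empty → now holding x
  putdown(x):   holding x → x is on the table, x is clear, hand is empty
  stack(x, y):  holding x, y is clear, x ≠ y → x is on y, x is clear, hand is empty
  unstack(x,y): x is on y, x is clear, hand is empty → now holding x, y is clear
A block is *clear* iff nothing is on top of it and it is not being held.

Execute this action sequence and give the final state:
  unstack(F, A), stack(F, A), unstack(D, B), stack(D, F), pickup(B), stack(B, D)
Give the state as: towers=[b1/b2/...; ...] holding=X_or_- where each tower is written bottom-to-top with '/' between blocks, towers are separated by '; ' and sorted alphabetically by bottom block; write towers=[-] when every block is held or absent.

towers=[C/E/A/F/D/B] holding=-

step 1 (unstack(F, A)): towers=[B/D; C/E/A] holding=F
step 2 (stack(F, A)): towers=[B/D; C/E/A/F] holding=-
step 3 (unstack(D, B)): towers=[B; C/E/A/F] holding=D
step 4 (stack(D, F)): towers=[B; C/E/A/F/D] holding=-
step 5 (pickup(B)): towers=[C/E/A/F/D] holding=B
step 6 (stack(B, D)): towers=[C/E/A/F/D/B] holding=-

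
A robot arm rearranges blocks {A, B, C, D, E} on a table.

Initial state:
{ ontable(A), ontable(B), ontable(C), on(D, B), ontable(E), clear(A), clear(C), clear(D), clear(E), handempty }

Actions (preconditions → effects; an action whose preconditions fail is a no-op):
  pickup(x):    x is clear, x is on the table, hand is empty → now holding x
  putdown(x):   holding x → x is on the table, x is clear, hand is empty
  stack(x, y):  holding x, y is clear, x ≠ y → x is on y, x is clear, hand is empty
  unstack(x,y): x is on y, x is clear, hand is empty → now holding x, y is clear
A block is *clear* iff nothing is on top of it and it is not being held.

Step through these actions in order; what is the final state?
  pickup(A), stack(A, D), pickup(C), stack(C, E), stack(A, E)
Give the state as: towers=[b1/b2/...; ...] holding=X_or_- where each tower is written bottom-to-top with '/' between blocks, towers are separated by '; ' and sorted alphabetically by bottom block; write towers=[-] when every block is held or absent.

towers=[B/D/A; E/C] holding=-

step 1 (pickup(A)): towers=[B/D; C; E] holding=A
step 2 (stack(A, D)): towers=[B/D/A; C; E] holding=-
step 3 (pickup(C)): towers=[B/D/A; E] holding=C
step 4 (stack(C, E)): towers=[B/D/A; E/C] holding=-
step 5 (stack(A, E)) [no-op]: towers=[B/D/A; E/C] holding=-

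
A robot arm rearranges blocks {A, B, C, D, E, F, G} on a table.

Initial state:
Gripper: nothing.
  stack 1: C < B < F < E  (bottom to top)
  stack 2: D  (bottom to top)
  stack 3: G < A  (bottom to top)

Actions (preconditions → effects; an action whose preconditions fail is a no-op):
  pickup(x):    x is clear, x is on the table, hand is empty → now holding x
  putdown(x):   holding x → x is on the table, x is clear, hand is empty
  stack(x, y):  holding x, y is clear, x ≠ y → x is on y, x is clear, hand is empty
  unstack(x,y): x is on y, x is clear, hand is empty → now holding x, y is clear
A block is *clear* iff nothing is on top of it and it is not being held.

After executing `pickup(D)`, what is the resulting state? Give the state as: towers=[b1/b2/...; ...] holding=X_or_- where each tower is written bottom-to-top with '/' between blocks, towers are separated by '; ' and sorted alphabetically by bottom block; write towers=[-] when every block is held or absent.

before: towers=[C/B/F/E; D; G/A] holding=-
pre[pickup(D)]: clear(D) ok, ontable(D) ok, handempty ok
all met → apply pickup(D)
after:  towers=[C/B/F/E; G/A] holding=D

towers=[C/B/F/E; G/A] holding=D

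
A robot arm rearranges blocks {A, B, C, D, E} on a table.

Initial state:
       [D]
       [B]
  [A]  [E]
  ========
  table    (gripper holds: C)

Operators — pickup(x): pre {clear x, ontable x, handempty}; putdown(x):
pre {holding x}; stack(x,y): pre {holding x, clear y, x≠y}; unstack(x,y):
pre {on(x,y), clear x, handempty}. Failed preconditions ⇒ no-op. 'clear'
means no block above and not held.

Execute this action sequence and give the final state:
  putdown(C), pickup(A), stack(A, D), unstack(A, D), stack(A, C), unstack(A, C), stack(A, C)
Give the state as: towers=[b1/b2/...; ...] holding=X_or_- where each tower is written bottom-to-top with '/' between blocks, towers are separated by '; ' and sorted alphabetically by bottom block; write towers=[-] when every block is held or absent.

step 1 (putdown(C)): towers=[A; C; E/B/D] holding=-
step 2 (pickup(A)): towers=[C; E/B/D] holding=A
step 3 (stack(A, D)): towers=[C; E/B/D/A] holding=-
step 4 (unstack(A, D)): towers=[C; E/B/D] holding=A
step 5 (stack(A, C)): towers=[C/A; E/B/D] holding=-
step 6 (unstack(A, C)): towers=[C; E/B/D] holding=A
step 7 (stack(A, C)): towers=[C/A; E/B/D] holding=-

towers=[C/A; E/B/D] holding=-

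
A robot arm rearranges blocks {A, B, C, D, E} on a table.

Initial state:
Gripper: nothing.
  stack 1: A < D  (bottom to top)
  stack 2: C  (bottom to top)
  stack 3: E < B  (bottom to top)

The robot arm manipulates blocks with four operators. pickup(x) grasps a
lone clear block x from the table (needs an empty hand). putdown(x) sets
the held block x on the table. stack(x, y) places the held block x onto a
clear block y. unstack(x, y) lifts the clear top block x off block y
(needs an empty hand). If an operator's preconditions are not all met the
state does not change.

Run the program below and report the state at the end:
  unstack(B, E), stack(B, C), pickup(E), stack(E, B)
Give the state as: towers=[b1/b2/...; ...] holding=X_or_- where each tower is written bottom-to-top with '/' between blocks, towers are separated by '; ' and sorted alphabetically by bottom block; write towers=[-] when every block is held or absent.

towers=[A/D; C/B/E] holding=-

step 1 (unstack(B, E)): towers=[A/D; C; E] holding=B
step 2 (stack(B, C)): towers=[A/D; C/B; E] holding=-
step 3 (pickup(E)): towers=[A/D; C/B] holding=E
step 4 (stack(E, B)): towers=[A/D; C/B/E] holding=-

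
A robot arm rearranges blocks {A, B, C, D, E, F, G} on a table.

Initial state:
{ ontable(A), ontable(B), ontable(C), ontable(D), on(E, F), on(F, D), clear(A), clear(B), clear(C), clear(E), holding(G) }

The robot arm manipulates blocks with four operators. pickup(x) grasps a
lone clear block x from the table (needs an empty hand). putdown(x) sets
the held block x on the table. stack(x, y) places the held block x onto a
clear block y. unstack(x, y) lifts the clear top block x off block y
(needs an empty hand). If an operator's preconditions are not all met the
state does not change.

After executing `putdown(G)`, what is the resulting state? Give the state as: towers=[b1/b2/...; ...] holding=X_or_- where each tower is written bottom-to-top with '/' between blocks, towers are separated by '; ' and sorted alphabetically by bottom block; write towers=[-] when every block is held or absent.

towers=[A; B; C; D/F/E; G] holding=-

before: towers=[A; B; C; D/F/E] holding=G
pre[putdown(G)]: holding(G) yes
all met → apply putdown(G)
after:  towers=[A; B; C; D/F/E; G] holding=-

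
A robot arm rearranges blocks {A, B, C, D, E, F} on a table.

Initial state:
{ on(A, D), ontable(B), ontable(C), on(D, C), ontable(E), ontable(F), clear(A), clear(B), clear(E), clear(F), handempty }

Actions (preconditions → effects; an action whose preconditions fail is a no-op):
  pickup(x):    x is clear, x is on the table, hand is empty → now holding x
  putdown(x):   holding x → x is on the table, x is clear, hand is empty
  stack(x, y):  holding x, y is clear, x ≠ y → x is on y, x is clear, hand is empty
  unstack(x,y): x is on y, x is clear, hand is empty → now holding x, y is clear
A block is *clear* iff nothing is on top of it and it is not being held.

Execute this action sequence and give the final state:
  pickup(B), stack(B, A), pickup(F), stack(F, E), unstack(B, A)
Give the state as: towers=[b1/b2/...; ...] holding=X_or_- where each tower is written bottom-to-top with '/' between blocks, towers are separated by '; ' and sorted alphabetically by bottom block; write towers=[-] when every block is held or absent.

step 1 (pickup(B)): towers=[C/D/A; E; F] holding=B
step 2 (stack(B, A)): towers=[C/D/A/B; E; F] holding=-
step 3 (pickup(F)): towers=[C/D/A/B; E] holding=F
step 4 (stack(F, E)): towers=[C/D/A/B; E/F] holding=-
step 5 (unstack(B, A)): towers=[C/D/A; E/F] holding=B

towers=[C/D/A; E/F] holding=B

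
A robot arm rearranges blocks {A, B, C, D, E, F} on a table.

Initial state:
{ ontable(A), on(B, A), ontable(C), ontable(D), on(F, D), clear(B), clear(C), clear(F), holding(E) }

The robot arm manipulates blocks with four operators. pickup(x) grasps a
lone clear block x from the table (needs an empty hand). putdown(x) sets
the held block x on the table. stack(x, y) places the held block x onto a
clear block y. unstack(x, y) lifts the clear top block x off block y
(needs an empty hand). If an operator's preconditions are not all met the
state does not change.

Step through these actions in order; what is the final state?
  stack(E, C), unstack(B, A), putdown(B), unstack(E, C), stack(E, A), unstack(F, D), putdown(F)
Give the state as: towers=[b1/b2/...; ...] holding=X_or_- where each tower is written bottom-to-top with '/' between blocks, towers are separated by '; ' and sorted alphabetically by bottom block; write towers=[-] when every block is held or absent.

step 1 (stack(E, C)): towers=[A/B; C/E; D/F] holding=-
step 2 (unstack(B, A)): towers=[A; C/E; D/F] holding=B
step 3 (putdown(B)): towers=[A; B; C/E; D/F] holding=-
step 4 (unstack(E, C)): towers=[A; B; C; D/F] holding=E
step 5 (stack(E, A)): towers=[A/E; B; C; D/F] holding=-
step 6 (unstack(F, D)): towers=[A/E; B; C; D] holding=F
step 7 (putdown(F)): towers=[A/E; B; C; D; F] holding=-

towers=[A/E; B; C; D; F] holding=-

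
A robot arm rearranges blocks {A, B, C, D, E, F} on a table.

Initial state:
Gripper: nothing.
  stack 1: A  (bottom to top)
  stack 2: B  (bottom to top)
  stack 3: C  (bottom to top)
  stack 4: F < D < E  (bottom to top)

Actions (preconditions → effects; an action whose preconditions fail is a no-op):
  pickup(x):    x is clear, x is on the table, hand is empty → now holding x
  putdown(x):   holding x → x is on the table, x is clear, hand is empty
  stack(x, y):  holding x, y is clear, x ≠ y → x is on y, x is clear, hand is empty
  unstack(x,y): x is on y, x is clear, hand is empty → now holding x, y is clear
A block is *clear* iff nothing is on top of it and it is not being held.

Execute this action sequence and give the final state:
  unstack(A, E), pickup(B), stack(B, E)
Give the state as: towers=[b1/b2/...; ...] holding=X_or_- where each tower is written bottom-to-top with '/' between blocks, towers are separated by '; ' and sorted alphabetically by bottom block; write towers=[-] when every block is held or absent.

towers=[A; C; F/D/E/B] holding=-

step 1 (unstack(A, E)) [no-op]: towers=[A; B; C; F/D/E] holding=-
step 2 (pickup(B)): towers=[A; C; F/D/E] holding=B
step 3 (stack(B, E)): towers=[A; C; F/D/E/B] holding=-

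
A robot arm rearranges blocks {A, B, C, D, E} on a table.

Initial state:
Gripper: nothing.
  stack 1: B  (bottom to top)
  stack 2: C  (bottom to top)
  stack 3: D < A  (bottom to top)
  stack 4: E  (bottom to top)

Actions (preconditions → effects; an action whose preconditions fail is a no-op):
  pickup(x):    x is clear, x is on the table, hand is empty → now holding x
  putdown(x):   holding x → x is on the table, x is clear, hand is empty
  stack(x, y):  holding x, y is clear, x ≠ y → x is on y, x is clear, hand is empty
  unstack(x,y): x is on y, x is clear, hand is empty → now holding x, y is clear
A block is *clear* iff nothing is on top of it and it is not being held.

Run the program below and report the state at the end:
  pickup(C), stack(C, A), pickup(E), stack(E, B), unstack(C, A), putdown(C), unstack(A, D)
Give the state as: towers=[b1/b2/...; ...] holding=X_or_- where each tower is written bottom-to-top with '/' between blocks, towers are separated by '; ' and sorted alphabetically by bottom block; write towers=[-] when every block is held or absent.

towers=[B/E; C; D] holding=A

step 1 (pickup(C)): towers=[B; D/A; E] holding=C
step 2 (stack(C, A)): towers=[B; D/A/C; E] holding=-
step 3 (pickup(E)): towers=[B; D/A/C] holding=E
step 4 (stack(E, B)): towers=[B/E; D/A/C] holding=-
step 5 (unstack(C, A)): towers=[B/E; D/A] holding=C
step 6 (putdown(C)): towers=[B/E; C; D/A] holding=-
step 7 (unstack(A, D)): towers=[B/E; C; D] holding=A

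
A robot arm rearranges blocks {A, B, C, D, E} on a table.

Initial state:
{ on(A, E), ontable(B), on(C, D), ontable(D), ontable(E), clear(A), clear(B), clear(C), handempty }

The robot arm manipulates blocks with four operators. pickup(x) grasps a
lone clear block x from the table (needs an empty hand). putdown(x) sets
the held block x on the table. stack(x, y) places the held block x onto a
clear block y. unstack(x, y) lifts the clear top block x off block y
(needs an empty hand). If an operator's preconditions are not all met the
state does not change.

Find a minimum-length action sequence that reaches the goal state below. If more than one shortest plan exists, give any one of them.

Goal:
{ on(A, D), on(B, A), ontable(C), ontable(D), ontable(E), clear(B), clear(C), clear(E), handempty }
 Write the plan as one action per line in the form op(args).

step 1 (unstack(C, D)): towers=[B; D; E/A] holding=C
step 2 (putdown(C)): towers=[B; C; D; E/A] holding=-
step 3 (unstack(A, E)): towers=[B; C; D; E] holding=A
step 4 (stack(A, D)): towers=[B; C; D/A; E] holding=-
step 5 (pickup(B)): towers=[C; D/A; E] holding=B
step 6 (stack(B, A)): towers=[C; D/A/B; E] holding=-
goal check: towers=[C; D/A/B; E] holding=- — reached (length 6, optimal by BFS)

unstack(C, D)
putdown(C)
unstack(A, E)
stack(A, D)
pickup(B)
stack(B, A)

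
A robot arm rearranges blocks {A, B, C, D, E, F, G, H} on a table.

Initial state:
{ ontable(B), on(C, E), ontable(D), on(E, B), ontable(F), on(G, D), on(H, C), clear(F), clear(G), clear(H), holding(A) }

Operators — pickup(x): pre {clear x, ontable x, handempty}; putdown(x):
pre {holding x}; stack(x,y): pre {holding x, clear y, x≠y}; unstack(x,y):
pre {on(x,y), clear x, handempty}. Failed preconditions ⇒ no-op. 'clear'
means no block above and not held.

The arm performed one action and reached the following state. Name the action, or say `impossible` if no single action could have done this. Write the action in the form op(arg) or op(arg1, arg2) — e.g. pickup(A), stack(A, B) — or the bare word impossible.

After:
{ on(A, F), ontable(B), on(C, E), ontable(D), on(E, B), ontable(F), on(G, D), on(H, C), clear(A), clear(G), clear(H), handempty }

target: towers=[B/E/C/H; D/G; F/A] holding=-
        putdown(A) → towers=[A; B/E/C/H; D/G; F] holding=-
       stack(A, G) → towers=[B/E/C/H; D/G/A; F] holding=-
       stack(A, H) → towers=[B/E/C/H/A; D/G; F] holding=-
       stack(A, F) → towers=[B/E/C/H; D/G; F/A] holding=-  ← match

stack(A, F)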